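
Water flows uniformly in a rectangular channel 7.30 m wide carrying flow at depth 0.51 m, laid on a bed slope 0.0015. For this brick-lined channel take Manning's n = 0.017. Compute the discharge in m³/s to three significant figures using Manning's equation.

4.96 m³/s

A = b·y = 7.30 × 0.51 = 3.723 m²
P = b + 2y = 7.30 + 2×0.51 = 8.320 m
R = A/P = 3.723/8.320 = 0.4475 m
Q = (1/n)·A·R^(2/3)·S^(1/2) = (1/0.017) × 3.723 × 0.4475^(2/3) × 0.0015^(1/2) = 4.962 m³/s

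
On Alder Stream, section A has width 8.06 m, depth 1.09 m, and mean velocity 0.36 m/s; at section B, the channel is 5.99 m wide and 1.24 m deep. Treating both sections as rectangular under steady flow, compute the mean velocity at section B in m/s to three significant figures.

0.426 m/s

Q = A₁V₁ = (8.06×1.09) × 0.36 = 3.163 m³/s
A₂ = 5.99 × 1.24 = 7.428 m²
V₂ = Q/A₂ = 3.163/7.428 = 0.4258 m/s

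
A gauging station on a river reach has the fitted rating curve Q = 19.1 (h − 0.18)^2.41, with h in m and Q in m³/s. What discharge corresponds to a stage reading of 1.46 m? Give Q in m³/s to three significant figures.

Q = 19.1 × (1.46 − 0.18)^2.41 = 19.1 × 1.28^2.41 = 34.63 m³/s

34.6 m³/s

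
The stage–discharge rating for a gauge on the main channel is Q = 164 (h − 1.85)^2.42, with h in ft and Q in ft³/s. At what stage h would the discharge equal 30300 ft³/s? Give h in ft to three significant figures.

10.5 ft

h − h₀ = (Q/C)^(1/b) = (30300/164)^(1/2.42) = 8.642 ft
h = 1.85 + 8.642 = 10.49 ft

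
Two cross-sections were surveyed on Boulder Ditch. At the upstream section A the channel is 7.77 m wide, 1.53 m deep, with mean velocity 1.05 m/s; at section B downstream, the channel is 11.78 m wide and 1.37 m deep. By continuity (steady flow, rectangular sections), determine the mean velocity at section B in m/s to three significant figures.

0.773 m/s

Q = A₁V₁ = (7.77×1.53) × 1.05 = 12.48 m³/s
A₂ = 11.78 × 1.37 = 16.14 m²
V₂ = Q/A₂ = 12.48/16.14 = 0.7735 m/s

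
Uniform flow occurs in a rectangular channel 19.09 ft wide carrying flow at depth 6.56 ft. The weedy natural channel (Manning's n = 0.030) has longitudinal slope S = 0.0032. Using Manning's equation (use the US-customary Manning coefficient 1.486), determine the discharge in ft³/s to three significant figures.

868 ft³/s

A = b·y = 19.09 × 6.56 = 125.2 ft²
P = b + 2y = 19.09 + 2×6.56 = 32.21 ft
R = A/P = 125.2/32.21 = 3.888 ft
Q = (1.486/n)·A·R^(2/3)·S^(1/2) = (1.486/0.030) × 125.2 × 3.888^(2/3) × 0.0032^(1/2) = 867.6 ft³/s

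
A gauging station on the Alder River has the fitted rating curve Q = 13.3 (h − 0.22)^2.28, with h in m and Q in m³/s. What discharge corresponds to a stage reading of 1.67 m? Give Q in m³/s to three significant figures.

Q = 13.3 × (1.67 − 0.22)^2.28 = 13.3 × 1.45^2.28 = 31.03 m³/s

31.0 m³/s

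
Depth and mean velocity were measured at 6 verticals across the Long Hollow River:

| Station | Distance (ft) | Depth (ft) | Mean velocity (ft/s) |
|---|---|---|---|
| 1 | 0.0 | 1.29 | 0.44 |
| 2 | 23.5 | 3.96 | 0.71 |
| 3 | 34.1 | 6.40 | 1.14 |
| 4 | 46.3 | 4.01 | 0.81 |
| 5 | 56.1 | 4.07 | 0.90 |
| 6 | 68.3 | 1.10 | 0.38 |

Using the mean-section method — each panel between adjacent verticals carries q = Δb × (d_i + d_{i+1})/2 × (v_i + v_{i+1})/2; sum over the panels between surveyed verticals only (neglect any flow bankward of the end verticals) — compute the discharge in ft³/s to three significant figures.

Panel 1-2: Δb = 23.5 ft, d̄ = (1.29+3.96)/2 = 2.625, v̄ = (0.44+0.71)/2 = 0.575 → q = 23.5×2.625×0.575 = 35.47 ft³/s
Panel 2-3: Δb = 10.6 ft, d̄ = (3.96+6.40)/2 = 5.18, v̄ = (0.71+1.14)/2 = 0.925 → q = 10.6×5.18×0.925 = 50.79 ft³/s
Panel 3-4: Δb = 12.2 ft, d̄ = (6.40+4.01)/2 = 5.205, v̄ = (1.14+0.81)/2 = 0.975 → q = 12.2×5.205×0.975 = 61.91 ft³/s
Panel 4-5: Δb = 9.8 ft, d̄ = (4.01+4.07)/2 = 4.04, v̄ = (0.81+0.90)/2 = 0.855 → q = 9.8×4.04×0.855 = 33.85 ft³/s
Panel 5-6: Δb = 12.2 ft, d̄ = (4.07+1.10)/2 = 2.585, v̄ = (0.90+0.38)/2 = 0.64 → q = 12.2×2.585×0.64 = 20.18 ft³/s
Q = Σ q = 202.2 ft³/s

202 ft³/s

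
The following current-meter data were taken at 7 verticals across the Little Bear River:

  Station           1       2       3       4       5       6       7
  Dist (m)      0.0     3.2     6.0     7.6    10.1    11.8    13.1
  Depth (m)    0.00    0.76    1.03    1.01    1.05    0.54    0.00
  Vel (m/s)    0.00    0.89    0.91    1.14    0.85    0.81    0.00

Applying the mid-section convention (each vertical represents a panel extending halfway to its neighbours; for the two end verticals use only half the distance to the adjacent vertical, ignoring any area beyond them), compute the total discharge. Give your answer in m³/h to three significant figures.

w_2 = (6.0 − 0.0)/2 = 3 m; q_2 = 0.89 × 0.76 × 3 = 2.029 m³/s
w_3 = (7.6 − 3.2)/2 = 2.2 m; q_3 = 0.91 × 1.03 × 2.2 = 2.062 m³/s
w_4 = (10.1 − 6.0)/2 = 2.05 m; q_4 = 1.14 × 1.01 × 2.05 = 2.360 m³/s
w_5 = (11.8 − 7.6)/2 = 2.1 m; q_5 = 0.85 × 1.05 × 2.1 = 1.874 m³/s
w_6 = (13.1 − 10.1)/2 = 1.5 m; q_6 = 0.81 × 0.54 × 1.5 = 0.6561 m³/s
Stations 1, 7 contribute zero (depth or velocity is 0).
Q = Σ qᵢ = 8.982 m³/s
= 8.982 × 3600 = 32340 m³/h

32300 m³/h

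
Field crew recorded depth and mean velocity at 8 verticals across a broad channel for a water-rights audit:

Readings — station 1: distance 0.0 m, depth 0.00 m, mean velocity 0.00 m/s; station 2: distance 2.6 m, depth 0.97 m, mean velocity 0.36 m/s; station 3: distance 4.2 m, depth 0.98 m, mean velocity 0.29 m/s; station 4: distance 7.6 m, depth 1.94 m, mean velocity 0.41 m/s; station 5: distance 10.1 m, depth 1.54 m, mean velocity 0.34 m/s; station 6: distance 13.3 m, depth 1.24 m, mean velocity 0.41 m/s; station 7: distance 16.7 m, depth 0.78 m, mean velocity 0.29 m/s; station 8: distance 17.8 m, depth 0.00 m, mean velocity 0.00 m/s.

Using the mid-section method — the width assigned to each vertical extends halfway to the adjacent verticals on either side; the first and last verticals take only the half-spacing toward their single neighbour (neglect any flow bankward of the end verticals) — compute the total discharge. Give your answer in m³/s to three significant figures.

7.47 m³/s

w_2 = (4.2 − 0.0)/2 = 2.1 m; q_2 = 0.36 × 0.97 × 2.1 = 0.7333 m³/s
w_3 = (7.6 − 2.6)/2 = 2.5 m; q_3 = 0.29 × 0.98 × 2.5 = 0.7105 m³/s
w_4 = (10.1 − 4.2)/2 = 2.95 m; q_4 = 0.41 × 1.94 × 2.95 = 2.346 m³/s
w_5 = (13.3 − 7.6)/2 = 2.85 m; q_5 = 0.34 × 1.54 × 2.85 = 1.492 m³/s
w_6 = (16.7 − 10.1)/2 = 3.3 m; q_6 = 0.41 × 1.24 × 3.3 = 1.678 m³/s
w_7 = (17.8 − 13.3)/2 = 2.25 m; q_7 = 0.29 × 0.78 × 2.25 = 0.5090 m³/s
Stations 1, 8 contribute zero (depth or velocity is 0).
Q = Σ qᵢ = 7.469 m³/s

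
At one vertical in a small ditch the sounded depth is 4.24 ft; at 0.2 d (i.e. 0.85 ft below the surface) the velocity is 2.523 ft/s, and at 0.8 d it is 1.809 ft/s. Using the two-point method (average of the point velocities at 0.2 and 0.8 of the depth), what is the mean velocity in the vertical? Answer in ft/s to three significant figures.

v̄ = (2.523 + 1.809) / 2 = 2.166 ft/s

2.17 ft/s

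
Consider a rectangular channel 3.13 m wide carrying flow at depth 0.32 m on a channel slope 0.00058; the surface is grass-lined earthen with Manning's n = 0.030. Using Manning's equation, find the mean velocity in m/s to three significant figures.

A = b·y = 3.13 × 0.32 = 1.002 m²
P = b + 2y = 3.13 + 2×0.32 = 3.770 m
R = A/P = 1.002/3.770 = 0.2657 m
Q = (1/n)·A·R^(2/3)·S^(1/2) = (1/0.030) × 1.002 × 0.2657^(2/3) × 0.00058^(1/2) = 0.3323 m³/s
V = Q/A = 0.3323/1.002 = 0.3318 m/s

0.332 m/s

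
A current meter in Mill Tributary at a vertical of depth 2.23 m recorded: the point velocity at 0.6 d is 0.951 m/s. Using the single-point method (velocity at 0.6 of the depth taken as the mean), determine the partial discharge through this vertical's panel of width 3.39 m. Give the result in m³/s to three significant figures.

v̄ = v₀.₆ = 0.951 m/s
q = v̄ × d × w = 0.9510 × 2.23 × 3.39 = 7.189 m³/s

7.19 m³/s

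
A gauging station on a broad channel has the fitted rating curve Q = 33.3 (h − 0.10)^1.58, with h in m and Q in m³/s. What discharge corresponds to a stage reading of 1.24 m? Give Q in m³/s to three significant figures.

41.0 m³/s

Q = 33.3 × (1.24 − 0.10)^1.58 = 33.3 × 1.14^1.58 = 40.96 m³/s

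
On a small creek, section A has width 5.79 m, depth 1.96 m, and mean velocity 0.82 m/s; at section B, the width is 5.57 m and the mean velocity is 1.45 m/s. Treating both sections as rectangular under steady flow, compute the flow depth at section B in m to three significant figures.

Q = A₁V₁ = (5.79×1.96) × 0.82 = 9.306 m³/s
d₂ = Q/(b₂ V₂) = 9.306/(5.57×1.45) = 1.152 m

1.15 m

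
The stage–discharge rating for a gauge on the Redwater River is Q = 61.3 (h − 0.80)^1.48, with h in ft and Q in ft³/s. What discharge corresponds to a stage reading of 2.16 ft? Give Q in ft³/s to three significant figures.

Q = 61.3 × (2.16 − 0.80)^1.48 = 61.3 × 1.36^1.48 = 96.63 ft³/s

96.6 ft³/s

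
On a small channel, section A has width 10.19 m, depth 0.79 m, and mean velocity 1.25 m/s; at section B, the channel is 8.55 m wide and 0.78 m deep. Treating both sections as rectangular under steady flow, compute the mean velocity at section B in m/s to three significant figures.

1.51 m/s

Q = A₁V₁ = (10.19×0.79) × 1.25 = 10.06 m³/s
A₂ = 8.55 × 0.78 = 6.669 m²
V₂ = Q/A₂ = 10.06/6.669 = 1.509 m/s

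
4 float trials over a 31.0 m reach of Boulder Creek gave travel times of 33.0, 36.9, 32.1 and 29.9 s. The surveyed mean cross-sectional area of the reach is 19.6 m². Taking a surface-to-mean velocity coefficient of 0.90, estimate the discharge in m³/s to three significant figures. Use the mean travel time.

t̄ = (33.0 + 36.9 + 32.1 + 29.9) / 4 = 32.975 s
v_surface = L / t̄ = 31.0 / 32.975 = 0.9401 m/s
v_mean = 0.90 × 0.9401 = 0.8461 m/s
Q = A × v_mean = 19.6 × 0.8461 = 16.58 m³/s

16.6 m³/s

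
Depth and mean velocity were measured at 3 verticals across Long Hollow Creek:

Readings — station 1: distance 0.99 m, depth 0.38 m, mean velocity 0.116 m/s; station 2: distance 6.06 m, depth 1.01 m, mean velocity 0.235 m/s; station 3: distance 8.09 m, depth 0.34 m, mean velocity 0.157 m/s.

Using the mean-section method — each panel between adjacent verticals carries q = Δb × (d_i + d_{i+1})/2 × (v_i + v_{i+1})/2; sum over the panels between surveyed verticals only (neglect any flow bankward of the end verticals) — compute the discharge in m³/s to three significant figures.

0.887 m³/s

Panel 1-2: Δb = 5.07 m, d̄ = (0.38+1.01)/2 = 0.695, v̄ = (0.116+0.235)/2 = 0.1755 → q = 5.07×0.695×0.1755 = 0.6184 m³/s
Panel 2-3: Δb = 2.03 m, d̄ = (1.01+0.34)/2 = 0.675, v̄ = (0.235+0.157)/2 = 0.196 → q = 2.03×0.675×0.196 = 0.2686 m³/s
Q = Σ q = 0.8870 m³/s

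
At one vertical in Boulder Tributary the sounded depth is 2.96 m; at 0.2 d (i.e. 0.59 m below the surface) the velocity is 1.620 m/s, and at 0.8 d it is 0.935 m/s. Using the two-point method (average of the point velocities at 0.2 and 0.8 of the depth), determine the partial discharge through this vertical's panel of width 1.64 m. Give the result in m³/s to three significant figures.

v̄ = (1.620 + 0.935) / 2 = 1.278 m/s
q = v̄ × d × w = 1.278 × 2.96 × 1.64 = 6.201 m³/s

6.20 m³/s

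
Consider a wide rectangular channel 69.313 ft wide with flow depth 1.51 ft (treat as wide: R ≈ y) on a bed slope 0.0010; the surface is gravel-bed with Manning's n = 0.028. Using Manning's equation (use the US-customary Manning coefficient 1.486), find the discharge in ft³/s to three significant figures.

A = b·y = 69.313 × 1.51 = 104.7 ft²
Wide channel: R ≈ y = 1.51 ft
Q = (1.486/n)·A·R^(2/3)·S^(1/2) = (1.486/0.028) × 104.7 × 1.510^(2/3) × 0.0010^(1/2) = 231.2 ft³/s

231 ft³/s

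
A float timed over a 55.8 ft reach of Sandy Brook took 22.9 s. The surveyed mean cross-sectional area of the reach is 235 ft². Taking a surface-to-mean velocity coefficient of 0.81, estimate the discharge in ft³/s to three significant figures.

v_surface = L / t̄ = 55.8 / 22.9 = 2.437 ft/s
v_mean = 0.81 × 2.437 = 1.974 ft/s
Q = A × v_mean = 235 × 1.974 = 463.8 ft³/s

464 ft³/s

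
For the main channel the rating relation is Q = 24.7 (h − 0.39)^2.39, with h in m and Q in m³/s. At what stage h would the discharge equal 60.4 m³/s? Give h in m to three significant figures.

h − h₀ = (Q/C)^(1/b) = (60.4/24.7)^(1/2.39) = 1.454 m
h = 0.39 + 1.454 = 1.844 m

1.84 m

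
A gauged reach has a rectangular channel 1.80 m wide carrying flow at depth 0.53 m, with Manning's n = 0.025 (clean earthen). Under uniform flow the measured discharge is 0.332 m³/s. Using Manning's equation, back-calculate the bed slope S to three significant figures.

A = b·y = 1.80 × 0.53 = 0.9540 m²
P = b + 2y = 1.80 + 2×0.53 = 2.860 m
R = A/P = 0.9540/2.860 = 0.3336 m
S = (Q·n / (1·A·R^(2/3)))² = (0.332×0.025 / (1×0.9540×0.4810))² = 0.0003272

0.000327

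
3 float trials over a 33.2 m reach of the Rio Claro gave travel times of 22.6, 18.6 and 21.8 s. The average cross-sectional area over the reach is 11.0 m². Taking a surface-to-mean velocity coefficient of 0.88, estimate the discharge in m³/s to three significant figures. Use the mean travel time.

15.3 m³/s

t̄ = (22.6 + 18.6 + 21.8) / 3 = 21 s
v_surface = L / t̄ = 33.2 / 21 = 1.581 m/s
v_mean = 0.88 × 1.581 = 1.391 m/s
Q = A × v_mean = 11.0 × 1.391 = 15.30 m³/s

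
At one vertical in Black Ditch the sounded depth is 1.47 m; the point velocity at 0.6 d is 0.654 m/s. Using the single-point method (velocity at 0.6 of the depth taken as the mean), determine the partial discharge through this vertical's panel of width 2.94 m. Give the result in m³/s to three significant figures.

2.83 m³/s

v̄ = v₀.₆ = 0.654 m/s
q = v̄ × d × w = 0.6540 × 1.47 × 2.94 = 2.826 m³/s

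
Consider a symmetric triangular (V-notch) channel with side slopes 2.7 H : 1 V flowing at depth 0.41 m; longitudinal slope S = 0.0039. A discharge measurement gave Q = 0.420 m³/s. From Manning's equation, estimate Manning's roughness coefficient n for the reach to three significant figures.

A = z·y² = 2.7×0.41² = 0.4539 m²
P = 2y√(1+z²) = 2×0.41×√(1+2.7²) = 2.361 m
R = A/P = 0.4539/2.361 = 0.1922 m
n = (1/Q)·A·R^(2/3)·S^(1/2) = (1/0.420) × 0.4539 × 0.3331 × 0.06245 = 0.02248

0.0225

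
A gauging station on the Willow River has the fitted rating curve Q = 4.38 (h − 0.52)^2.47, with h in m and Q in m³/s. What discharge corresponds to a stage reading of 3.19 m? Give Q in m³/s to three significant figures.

Q = 4.38 × (3.19 − 0.52)^2.47 = 4.38 × 2.67^2.47 = 49.54 m³/s

49.5 m³/s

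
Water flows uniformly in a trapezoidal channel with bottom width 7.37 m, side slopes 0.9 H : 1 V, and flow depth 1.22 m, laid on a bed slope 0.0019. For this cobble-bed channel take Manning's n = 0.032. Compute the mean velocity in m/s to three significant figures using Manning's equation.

A = (b + z·y)·y = (7.37 + 0.9×1.22)×1.22 = 10.33 m²
P = b + 2y√(1+z²) = 7.37 + 2×1.22×√(1+0.9²) = 10.65 m
R = A/P = 10.33/10.65 = 0.9698 m
Q = (1/n)·A·R^(2/3)·S^(1/2) = (1/0.032) × 10.33 × 0.9698^(2/3) × 0.0019^(1/2) = 13.79 m³/s
V = Q/A = 13.79/10.33 = 1.335 m/s

1.33 m/s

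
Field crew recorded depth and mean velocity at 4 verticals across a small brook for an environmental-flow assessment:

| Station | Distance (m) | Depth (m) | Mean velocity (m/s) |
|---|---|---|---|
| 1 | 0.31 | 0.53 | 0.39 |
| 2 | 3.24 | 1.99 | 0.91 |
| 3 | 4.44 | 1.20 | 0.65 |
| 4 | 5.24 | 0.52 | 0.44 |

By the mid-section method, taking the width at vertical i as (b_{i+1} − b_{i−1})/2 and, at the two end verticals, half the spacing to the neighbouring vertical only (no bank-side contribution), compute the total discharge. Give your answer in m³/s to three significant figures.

4.91 m³/s

w_1 = (3.24 − 0.31)/2 = 1.465 m; q_1 = 0.39 × 0.53 × 1.465 = 0.3028 m³/s
w_2 = (4.44 − 0.31)/2 = 2.065 m; q_2 = 0.91 × 1.99 × 2.065 = 3.740 m³/s
w_3 = (5.24 − 3.24)/2 = 1 m; q_3 = 0.65 × 1.20 × 1 = 0.7800 m³/s
w_4 = (5.24 − 4.44)/2 = 0.4 m; q_4 = 0.44 × 0.52 × 0.4 = 0.09152 m³/s
Q = Σ qᵢ = 4.914 m³/s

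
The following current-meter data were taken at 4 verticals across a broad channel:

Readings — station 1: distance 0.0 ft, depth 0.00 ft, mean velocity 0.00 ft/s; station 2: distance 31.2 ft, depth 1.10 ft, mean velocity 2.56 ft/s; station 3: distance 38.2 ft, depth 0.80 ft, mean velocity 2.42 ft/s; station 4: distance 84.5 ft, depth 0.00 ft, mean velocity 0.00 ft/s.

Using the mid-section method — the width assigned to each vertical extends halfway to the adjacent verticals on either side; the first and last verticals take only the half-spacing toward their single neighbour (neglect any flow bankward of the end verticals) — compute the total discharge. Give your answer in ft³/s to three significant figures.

105 ft³/s

w_2 = (38.2 − 0.0)/2 = 19.1 ft; q_2 = 2.56 × 1.10 × 19.1 = 53.79 ft³/s
w_3 = (84.5 − 31.2)/2 = 26.65 ft; q_3 = 2.42 × 0.80 × 26.65 = 51.59 ft³/s
Stations 1, 4 contribute zero (depth or velocity is 0).
Q = Σ qᵢ = 105.4 ft³/s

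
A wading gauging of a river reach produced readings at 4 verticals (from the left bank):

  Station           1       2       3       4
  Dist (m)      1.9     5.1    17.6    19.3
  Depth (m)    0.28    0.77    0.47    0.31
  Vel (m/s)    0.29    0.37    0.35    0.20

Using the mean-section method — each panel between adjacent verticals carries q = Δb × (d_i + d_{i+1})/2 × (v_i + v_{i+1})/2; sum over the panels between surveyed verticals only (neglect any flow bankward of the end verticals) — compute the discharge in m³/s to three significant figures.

3.53 m³/s

Panel 1-2: Δb = 3.2 m, d̄ = (0.28+0.77)/2 = 0.525, v̄ = (0.29+0.37)/2 = 0.33 → q = 3.2×0.525×0.33 = 0.5544 m³/s
Panel 2-3: Δb = 12.5 m, d̄ = (0.77+0.47)/2 = 0.62, v̄ = (0.37+0.35)/2 = 0.36 → q = 12.5×0.62×0.36 = 2.790 m³/s
Panel 3-4: Δb = 1.7 m, d̄ = (0.47+0.31)/2 = 0.39, v̄ = (0.35+0.20)/2 = 0.275 → q = 1.7×0.39×0.275 = 0.1823 m³/s
Q = Σ q = 3.527 m³/s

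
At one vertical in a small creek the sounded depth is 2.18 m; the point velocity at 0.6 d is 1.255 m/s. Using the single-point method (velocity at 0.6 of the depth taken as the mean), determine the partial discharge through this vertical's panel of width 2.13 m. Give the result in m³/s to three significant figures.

v̄ = v₀.₆ = 1.255 m/s
q = v̄ × d × w = 1.255 × 2.18 × 2.13 = 5.827 m³/s

5.83 m³/s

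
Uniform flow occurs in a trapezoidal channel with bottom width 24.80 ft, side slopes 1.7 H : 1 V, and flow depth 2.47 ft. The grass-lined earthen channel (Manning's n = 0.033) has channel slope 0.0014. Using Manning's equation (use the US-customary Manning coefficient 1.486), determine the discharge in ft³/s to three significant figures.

196 ft³/s

A = (b + z·y)·y = (24.80 + 1.7×2.47)×2.47 = 71.63 ft²
P = b + 2y√(1+z²) = 24.80 + 2×2.47×√(1+1.7²) = 34.54 ft
R = A/P = 71.63/34.54 = 2.074 ft
Q = (1.486/n)·A·R^(2/3)·S^(1/2) = (1.486/0.033) × 71.63 × 2.074^(2/3) × 0.0014^(1/2) = 196.2 ft³/s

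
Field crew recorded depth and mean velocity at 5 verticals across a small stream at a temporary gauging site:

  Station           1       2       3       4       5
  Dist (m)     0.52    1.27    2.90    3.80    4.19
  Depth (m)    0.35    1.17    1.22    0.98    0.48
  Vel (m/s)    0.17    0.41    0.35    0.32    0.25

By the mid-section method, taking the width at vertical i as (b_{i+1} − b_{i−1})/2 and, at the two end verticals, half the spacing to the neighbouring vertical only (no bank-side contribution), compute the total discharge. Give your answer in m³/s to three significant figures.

1.36 m³/s

w_1 = (1.27 − 0.52)/2 = 0.375 m; q_1 = 0.17 × 0.35 × 0.375 = 0.02231 m³/s
w_2 = (2.90 − 0.52)/2 = 1.19 m; q_2 = 0.41 × 1.17 × 1.19 = 0.5708 m³/s
w_3 = (3.80 − 1.27)/2 = 1.265 m; q_3 = 0.35 × 1.22 × 1.265 = 0.5402 m³/s
w_4 = (4.19 − 2.90)/2 = 0.645 m; q_4 = 0.32 × 0.98 × 0.645 = 0.2023 m³/s
w_5 = (4.19 − 3.80)/2 = 0.195 m; q_5 = 0.25 × 0.48 × 0.195 = 0.02340 m³/s
Q = Σ qᵢ = 1.359 m³/s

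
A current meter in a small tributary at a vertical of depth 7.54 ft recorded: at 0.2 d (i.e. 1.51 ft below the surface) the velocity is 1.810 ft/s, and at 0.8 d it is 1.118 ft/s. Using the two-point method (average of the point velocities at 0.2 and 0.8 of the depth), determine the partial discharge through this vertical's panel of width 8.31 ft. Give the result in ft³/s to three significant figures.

91.7 ft³/s

v̄ = (1.810 + 1.118) / 2 = 1.464 ft/s
q = v̄ × d × w = 1.464 × 7.54 × 8.31 = 91.73 ft³/s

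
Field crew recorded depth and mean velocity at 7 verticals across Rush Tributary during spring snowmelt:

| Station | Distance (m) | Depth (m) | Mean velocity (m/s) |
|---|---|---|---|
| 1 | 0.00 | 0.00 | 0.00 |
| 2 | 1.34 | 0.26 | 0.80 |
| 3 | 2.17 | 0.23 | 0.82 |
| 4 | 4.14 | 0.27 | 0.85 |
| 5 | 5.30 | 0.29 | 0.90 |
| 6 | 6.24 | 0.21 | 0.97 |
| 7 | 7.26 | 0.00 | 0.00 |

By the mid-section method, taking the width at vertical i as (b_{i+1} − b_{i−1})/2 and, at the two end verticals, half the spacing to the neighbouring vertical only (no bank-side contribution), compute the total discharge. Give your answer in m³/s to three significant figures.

1.32 m³/s

w_2 = (2.17 − 0.00)/2 = 1.085 m; q_2 = 0.80 × 0.26 × 1.085 = 0.2257 m³/s
w_3 = (4.14 − 1.34)/2 = 1.4 m; q_3 = 0.82 × 0.23 × 1.4 = 0.2640 m³/s
w_4 = (5.30 − 2.17)/2 = 1.565 m; q_4 = 0.85 × 0.27 × 1.565 = 0.3592 m³/s
w_5 = (6.24 − 4.14)/2 = 1.05 m; q_5 = 0.90 × 0.29 × 1.05 = 0.2741 m³/s
w_6 = (7.26 − 5.30)/2 = 0.98 m; q_6 = 0.97 × 0.21 × 0.98 = 0.1996 m³/s
Stations 1, 7 contribute zero (depth or velocity is 0).
Q = Σ qᵢ = 1.323 m³/s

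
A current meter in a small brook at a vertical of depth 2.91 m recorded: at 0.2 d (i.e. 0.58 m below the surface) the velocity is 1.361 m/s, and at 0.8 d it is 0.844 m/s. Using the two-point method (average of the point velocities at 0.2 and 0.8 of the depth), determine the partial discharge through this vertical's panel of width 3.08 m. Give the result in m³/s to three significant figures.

v̄ = (1.361 + 0.844) / 2 = 1.103 m/s
q = v̄ × d × w = 1.103 × 2.91 × 3.08 = 9.881 m³/s

9.88 m³/s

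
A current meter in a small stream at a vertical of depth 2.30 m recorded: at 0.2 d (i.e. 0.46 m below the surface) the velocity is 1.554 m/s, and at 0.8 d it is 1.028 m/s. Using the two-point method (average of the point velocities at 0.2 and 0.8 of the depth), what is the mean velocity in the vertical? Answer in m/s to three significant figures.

v̄ = (1.554 + 1.028) / 2 = 1.291 m/s

1.29 m/s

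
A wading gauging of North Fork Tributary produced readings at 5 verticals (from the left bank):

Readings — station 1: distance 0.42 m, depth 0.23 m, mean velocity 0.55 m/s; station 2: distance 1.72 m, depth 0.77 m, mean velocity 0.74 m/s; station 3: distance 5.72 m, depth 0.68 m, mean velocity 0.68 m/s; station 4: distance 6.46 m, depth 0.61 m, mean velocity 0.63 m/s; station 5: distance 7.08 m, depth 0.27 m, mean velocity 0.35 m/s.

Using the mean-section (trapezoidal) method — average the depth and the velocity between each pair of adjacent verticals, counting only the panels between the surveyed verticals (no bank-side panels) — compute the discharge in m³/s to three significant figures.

2.92 m³/s

Panel 1-2: Δb = 1.3 m, d̄ = (0.23+0.77)/2 = 0.5, v̄ = (0.55+0.74)/2 = 0.645 → q = 1.3×0.5×0.645 = 0.4193 m³/s
Panel 2-3: Δb = 4 m, d̄ = (0.77+0.68)/2 = 0.725, v̄ = (0.74+0.68)/2 = 0.71 → q = 4×0.725×0.71 = 2.059 m³/s
Panel 3-4: Δb = 0.74 m, d̄ = (0.68+0.61)/2 = 0.645, v̄ = (0.68+0.63)/2 = 0.655 → q = 0.74×0.645×0.655 = 0.3126 m³/s
Panel 4-5: Δb = 0.62 m, d̄ = (0.61+0.27)/2 = 0.44, v̄ = (0.63+0.35)/2 = 0.49 → q = 0.62×0.44×0.49 = 0.1337 m³/s
Q = Σ q = 2.925 m³/s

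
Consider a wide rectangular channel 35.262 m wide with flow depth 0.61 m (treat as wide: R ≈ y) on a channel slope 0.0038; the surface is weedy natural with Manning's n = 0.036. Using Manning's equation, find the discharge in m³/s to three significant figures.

26.5 m³/s

A = b·y = 35.262 × 0.61 = 21.51 m²
Wide channel: R ≈ y = 0.61 m
Q = (1/n)·A·R^(2/3)·S^(1/2) = (1/0.036) × 21.51 × 0.6100^(2/3) × 0.0038^(1/2) = 26.49 m³/s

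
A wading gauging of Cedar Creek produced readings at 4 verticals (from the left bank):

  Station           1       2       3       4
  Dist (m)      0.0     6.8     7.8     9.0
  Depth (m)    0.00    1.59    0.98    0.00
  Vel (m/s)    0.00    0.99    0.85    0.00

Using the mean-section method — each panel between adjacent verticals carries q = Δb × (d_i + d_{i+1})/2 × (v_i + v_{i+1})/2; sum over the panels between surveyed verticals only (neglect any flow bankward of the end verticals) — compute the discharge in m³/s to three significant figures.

4.11 m³/s

Panel 1-2: Δb = 6.8 m, d̄ = (0.00+1.59)/2 = 0.795, v̄ = (0.00+0.99)/2 = 0.495 → q = 6.8×0.795×0.495 = 2.676 m³/s
Panel 2-3: Δb = 1 m, d̄ = (1.59+0.98)/2 = 1.285, v̄ = (0.99+0.85)/2 = 0.92 → q = 1×1.285×0.92 = 1.182 m³/s
Panel 3-4: Δb = 1.2 m, d̄ = (0.98+0.00)/2 = 0.49, v̄ = (0.85+0.00)/2 = 0.425 → q = 1.2×0.49×0.425 = 0.2499 m³/s
Q = Σ q = 4.108 m³/s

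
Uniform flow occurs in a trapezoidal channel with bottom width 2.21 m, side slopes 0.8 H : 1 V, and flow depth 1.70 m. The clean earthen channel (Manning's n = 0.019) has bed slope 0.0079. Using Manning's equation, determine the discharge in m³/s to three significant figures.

26.9 m³/s

A = (b + z·y)·y = (2.21 + 0.8×1.70)×1.70 = 6.069 m²
P = b + 2y√(1+z²) = 2.21 + 2×1.70×√(1+0.8²) = 6.564 m
R = A/P = 6.069/6.564 = 0.9246 m
Q = (1/n)·A·R^(2/3)·S^(1/2) = (1/0.019) × 6.069 × 0.9246^(2/3) × 0.0079^(1/2) = 26.94 m³/s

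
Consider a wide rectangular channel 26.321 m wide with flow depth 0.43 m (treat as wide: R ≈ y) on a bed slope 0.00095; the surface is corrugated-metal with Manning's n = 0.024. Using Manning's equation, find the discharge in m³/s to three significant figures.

A = b·y = 26.321 × 0.43 = 11.32 m²
Wide channel: R ≈ y = 0.43 m
Q = (1/n)·A·R^(2/3)·S^(1/2) = (1/0.024) × 11.32 × 0.4300^(2/3) × 0.00095^(1/2) = 8.281 m³/s

8.28 m³/s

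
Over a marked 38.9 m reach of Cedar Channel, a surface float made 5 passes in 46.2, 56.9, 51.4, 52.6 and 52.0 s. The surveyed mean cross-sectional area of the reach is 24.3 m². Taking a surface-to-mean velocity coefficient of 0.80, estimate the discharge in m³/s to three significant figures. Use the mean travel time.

t̄ = (46.2 + 56.9 + 51.4 + 52.6 + 52.0) / 5 = 51.82 s
v_surface = L / t̄ = 38.9 / 51.82 = 0.7507 m/s
v_mean = 0.80 × 0.7507 = 0.6005 m/s
Q = A × v_mean = 24.3 × 0.6005 = 14.59 m³/s

14.6 m³/s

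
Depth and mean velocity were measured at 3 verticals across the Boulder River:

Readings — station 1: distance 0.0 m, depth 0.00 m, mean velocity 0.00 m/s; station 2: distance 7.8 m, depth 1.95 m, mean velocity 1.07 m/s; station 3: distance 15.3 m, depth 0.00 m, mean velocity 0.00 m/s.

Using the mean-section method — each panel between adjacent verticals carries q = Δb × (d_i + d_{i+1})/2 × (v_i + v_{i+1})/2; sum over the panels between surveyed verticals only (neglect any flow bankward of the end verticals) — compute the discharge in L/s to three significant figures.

Panel 1-2: Δb = 7.8 m, d̄ = (0.00+1.95)/2 = 0.975, v̄ = (0.00+1.07)/2 = 0.535 → q = 7.8×0.975×0.535 = 4.069 m³/s
Panel 2-3: Δb = 7.5 m, d̄ = (1.95+0.00)/2 = 0.975, v̄ = (1.07+0.00)/2 = 0.535 → q = 7.5×0.975×0.535 = 3.912 m³/s
Q = Σ q = 7.981 m³/s
= 7.981 × 1000 = 7981 L/s

7980 L/s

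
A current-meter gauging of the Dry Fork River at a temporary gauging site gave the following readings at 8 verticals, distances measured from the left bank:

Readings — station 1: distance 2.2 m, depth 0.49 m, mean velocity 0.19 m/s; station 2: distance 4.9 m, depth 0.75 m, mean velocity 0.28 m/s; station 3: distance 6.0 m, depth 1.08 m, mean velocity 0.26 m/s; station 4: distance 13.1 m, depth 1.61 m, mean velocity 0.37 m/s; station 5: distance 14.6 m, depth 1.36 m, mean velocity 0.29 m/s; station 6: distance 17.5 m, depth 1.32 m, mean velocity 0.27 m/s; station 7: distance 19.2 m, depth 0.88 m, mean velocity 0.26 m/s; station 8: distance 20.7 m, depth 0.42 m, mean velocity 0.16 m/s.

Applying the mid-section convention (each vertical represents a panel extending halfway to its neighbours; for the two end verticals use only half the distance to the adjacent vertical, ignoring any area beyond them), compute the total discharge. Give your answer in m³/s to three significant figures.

6.34 m³/s

w_1 = (4.9 − 2.2)/2 = 1.35 m; q_1 = 0.19 × 0.49 × 1.35 = 0.1257 m³/s
w_2 = (6.0 − 2.2)/2 = 1.9 m; q_2 = 0.28 × 0.75 × 1.9 = 0.3990 m³/s
w_3 = (13.1 − 4.9)/2 = 4.1 m; q_3 = 0.26 × 1.08 × 4.1 = 1.151 m³/s
w_4 = (14.6 − 6.0)/2 = 4.3 m; q_4 = 0.37 × 1.61 × 4.3 = 2.562 m³/s
w_5 = (17.5 − 13.1)/2 = 2.2 m; q_5 = 0.29 × 1.36 × 2.2 = 0.8677 m³/s
w_6 = (19.2 − 14.6)/2 = 2.3 m; q_6 = 0.27 × 1.32 × 2.3 = 0.8197 m³/s
w_7 = (20.7 − 17.5)/2 = 1.6 m; q_7 = 0.26 × 0.88 × 1.6 = 0.3661 m³/s
w_8 = (20.7 − 19.2)/2 = 0.75 m; q_8 = 0.16 × 0.42 × 0.75 = 0.05040 m³/s
Q = Σ qᵢ = 6.341 m³/s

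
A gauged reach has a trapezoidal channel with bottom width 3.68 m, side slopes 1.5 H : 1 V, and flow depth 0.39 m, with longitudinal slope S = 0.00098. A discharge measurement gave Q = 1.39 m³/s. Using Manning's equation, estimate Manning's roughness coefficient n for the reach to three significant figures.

A = (b + z·y)·y = (3.68 + 1.5×0.39)×0.39 = 1.663 m²
P = b + 2y√(1+z²) = 3.68 + 2×0.39×√(1+1.5²) = 5.086 m
R = A/P = 1.663/5.086 = 0.3270 m
n = (1/Q)·A·R^(2/3)·S^(1/2) = (1/1.39) × 1.663 × 0.4747 × 0.03130 = 0.01778

0.0178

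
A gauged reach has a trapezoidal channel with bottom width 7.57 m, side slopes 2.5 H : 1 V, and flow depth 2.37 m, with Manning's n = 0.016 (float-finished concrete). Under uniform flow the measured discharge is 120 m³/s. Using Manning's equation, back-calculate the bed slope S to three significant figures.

A = (b + z·y)·y = (7.57 + 2.5×2.37)×2.37 = 31.98 m²
P = b + 2y√(1+z²) = 7.57 + 2×2.37×√(1+2.5²) = 20.33 m
R = A/P = 31.98/20.33 = 1.573 m
S = (Q·n / (1·A·R^(2/3)))² = (120×0.016 / (1×31.98×1.353))² = 0.001970

0.00197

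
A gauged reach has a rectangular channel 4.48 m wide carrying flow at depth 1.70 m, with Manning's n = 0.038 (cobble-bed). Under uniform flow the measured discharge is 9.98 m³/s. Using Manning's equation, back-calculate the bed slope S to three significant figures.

A = b·y = 4.48 × 1.70 = 7.616 m²
P = b + 2y = 4.48 + 2×1.70 = 7.880 m
R = A/P = 7.616/7.880 = 0.9665 m
S = (Q·n / (1·A·R^(2/3)))² = (9.98×0.038 / (1×7.616×0.9775))² = 0.002595

0.00259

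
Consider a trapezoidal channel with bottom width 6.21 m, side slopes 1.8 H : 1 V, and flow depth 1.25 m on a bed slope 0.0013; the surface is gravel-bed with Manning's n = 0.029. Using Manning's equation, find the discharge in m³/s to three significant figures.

A = (b + z·y)·y = (6.21 + 1.8×1.25)×1.25 = 10.58 m²
P = b + 2y√(1+z²) = 6.21 + 2×1.25×√(1+1.8²) = 11.36 m
R = A/P = 10.58/11.36 = 0.9311 m
Q = (1/n)·A·R^(2/3)·S^(1/2) = (1/0.029) × 10.58 × 0.9311^(2/3) × 0.0013^(1/2) = 12.54 m³/s

12.5 m³/s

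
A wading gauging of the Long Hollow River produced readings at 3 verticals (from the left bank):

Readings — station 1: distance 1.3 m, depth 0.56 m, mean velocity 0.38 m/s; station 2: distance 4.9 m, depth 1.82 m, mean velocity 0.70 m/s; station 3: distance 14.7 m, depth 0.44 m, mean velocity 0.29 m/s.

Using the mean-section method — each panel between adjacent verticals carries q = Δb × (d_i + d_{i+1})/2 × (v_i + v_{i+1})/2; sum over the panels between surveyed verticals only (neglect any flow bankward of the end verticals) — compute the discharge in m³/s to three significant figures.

Panel 1-2: Δb = 3.6 m, d̄ = (0.56+1.82)/2 = 1.19, v̄ = (0.38+0.70)/2 = 0.54 → q = 3.6×1.19×0.54 = 2.313 m³/s
Panel 2-3: Δb = 9.8 m, d̄ = (1.82+0.44)/2 = 1.13, v̄ = (0.70+0.29)/2 = 0.495 → q = 9.8×1.13×0.495 = 5.482 m³/s
Q = Σ q = 7.795 m³/s

7.79 m³/s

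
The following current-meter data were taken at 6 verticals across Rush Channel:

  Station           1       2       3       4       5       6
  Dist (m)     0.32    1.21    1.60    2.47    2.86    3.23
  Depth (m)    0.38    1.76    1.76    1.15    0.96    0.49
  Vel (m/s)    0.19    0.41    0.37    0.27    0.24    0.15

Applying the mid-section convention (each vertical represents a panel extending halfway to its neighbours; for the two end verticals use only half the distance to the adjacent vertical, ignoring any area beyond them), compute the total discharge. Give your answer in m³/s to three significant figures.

w_1 = (1.21 − 0.32)/2 = 0.445 m; q_1 = 0.19 × 0.38 × 0.445 = 0.03213 m³/s
w_2 = (1.60 − 0.32)/2 = 0.64 m; q_2 = 0.41 × 1.76 × 0.64 = 0.4618 m³/s
w_3 = (2.47 − 1.21)/2 = 0.63 m; q_3 = 0.37 × 1.76 × 0.63 = 0.4103 m³/s
w_4 = (2.86 − 1.60)/2 = 0.63 m; q_4 = 0.27 × 1.15 × 0.63 = 0.1956 m³/s
w_5 = (3.23 − 2.47)/2 = 0.38 m; q_5 = 0.24 × 0.96 × 0.38 = 0.08755 m³/s
w_6 = (3.23 − 2.86)/2 = 0.185 m; q_6 = 0.15 × 0.49 × 0.185 = 0.01360 m³/s
Q = Σ qᵢ = 1.201 m³/s

1.20 m³/s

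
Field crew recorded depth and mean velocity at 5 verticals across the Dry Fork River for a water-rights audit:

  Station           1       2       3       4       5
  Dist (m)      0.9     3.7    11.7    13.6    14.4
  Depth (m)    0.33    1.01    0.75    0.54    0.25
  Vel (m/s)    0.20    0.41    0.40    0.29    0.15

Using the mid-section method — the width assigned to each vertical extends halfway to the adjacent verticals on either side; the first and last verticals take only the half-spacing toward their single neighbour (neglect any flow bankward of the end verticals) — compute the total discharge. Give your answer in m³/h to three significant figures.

14500 m³/h

w_1 = (3.7 − 0.9)/2 = 1.4 m; q_1 = 0.20 × 0.33 × 1.4 = 0.09240 m³/s
w_2 = (11.7 − 0.9)/2 = 5.4 m; q_2 = 0.41 × 1.01 × 5.4 = 2.236 m³/s
w_3 = (13.6 − 3.7)/2 = 4.95 m; q_3 = 0.40 × 0.75 × 4.95 = 1.485 m³/s
w_4 = (14.4 − 11.7)/2 = 1.35 m; q_4 = 0.29 × 0.54 × 1.35 = 0.2114 m³/s
w_5 = (14.4 − 13.6)/2 = 0.4 m; q_5 = 0.15 × 0.25 × 0.4 = 0.01500 m³/s
Q = Σ qᵢ = 4.040 m³/s
= 4.040 × 3600 = 14540 m³/h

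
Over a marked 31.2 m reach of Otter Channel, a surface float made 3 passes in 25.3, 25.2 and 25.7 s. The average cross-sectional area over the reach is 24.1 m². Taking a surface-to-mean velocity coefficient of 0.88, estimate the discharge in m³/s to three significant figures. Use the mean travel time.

t̄ = (25.3 + 25.2 + 25.7) / 3 = 25.4 s
v_surface = L / t̄ = 31.2 / 25.4 = 1.228 m/s
v_mean = 0.88 × 1.228 = 1.081 m/s
Q = A × v_mean = 24.1 × 1.081 = 26.05 m³/s

26.1 m³/s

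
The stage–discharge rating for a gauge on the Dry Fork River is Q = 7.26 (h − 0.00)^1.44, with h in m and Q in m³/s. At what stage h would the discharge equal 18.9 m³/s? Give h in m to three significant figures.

1.94 m

h − h₀ = (Q/C)^(1/b) = (18.9/7.26)^(1/1.44) = 1.943 m
h = 0.00 + 1.943 = 1.943 m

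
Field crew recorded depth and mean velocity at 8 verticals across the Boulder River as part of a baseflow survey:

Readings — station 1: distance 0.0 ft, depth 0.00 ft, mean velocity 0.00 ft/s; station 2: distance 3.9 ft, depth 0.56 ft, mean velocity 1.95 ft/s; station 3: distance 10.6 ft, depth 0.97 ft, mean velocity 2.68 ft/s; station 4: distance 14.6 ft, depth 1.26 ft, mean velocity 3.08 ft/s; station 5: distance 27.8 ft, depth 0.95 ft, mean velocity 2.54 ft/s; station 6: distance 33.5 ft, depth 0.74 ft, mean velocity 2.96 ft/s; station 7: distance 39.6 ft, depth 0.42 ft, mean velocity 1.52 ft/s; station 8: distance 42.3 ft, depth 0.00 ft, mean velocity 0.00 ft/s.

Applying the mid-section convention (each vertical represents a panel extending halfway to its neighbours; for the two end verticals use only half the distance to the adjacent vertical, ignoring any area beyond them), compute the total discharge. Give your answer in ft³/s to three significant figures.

w_2 = (10.6 − 0.0)/2 = 5.3 ft; q_2 = 1.95 × 0.56 × 5.3 = 5.788 ft³/s
w_3 = (14.6 − 3.9)/2 = 5.35 ft; q_3 = 2.68 × 0.97 × 5.35 = 13.91 ft³/s
w_4 = (27.8 − 10.6)/2 = 8.6 ft; q_4 = 3.08 × 1.26 × 8.6 = 33.37 ft³/s
w_5 = (33.5 − 14.6)/2 = 9.45 ft; q_5 = 2.54 × 0.95 × 9.45 = 22.80 ft³/s
w_6 = (39.6 − 27.8)/2 = 5.9 ft; q_6 = 2.96 × 0.74 × 5.9 = 12.92 ft³/s
w_7 = (42.3 − 33.5)/2 = 4.4 ft; q_7 = 1.52 × 0.42 × 4.4 = 2.809 ft³/s
Stations 1, 8 contribute zero (depth or velocity is 0).
Q = Σ qᵢ = 91.61 ft³/s

91.6 ft³/s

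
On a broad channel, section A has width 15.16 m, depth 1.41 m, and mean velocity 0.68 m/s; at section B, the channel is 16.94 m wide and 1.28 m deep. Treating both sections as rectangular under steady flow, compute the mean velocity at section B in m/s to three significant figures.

0.670 m/s

Q = A₁V₁ = (15.16×1.41) × 0.68 = 14.54 m³/s
A₂ = 16.94 × 1.28 = 21.68 m²
V₂ = Q/A₂ = 14.54/21.68 = 0.6704 m/s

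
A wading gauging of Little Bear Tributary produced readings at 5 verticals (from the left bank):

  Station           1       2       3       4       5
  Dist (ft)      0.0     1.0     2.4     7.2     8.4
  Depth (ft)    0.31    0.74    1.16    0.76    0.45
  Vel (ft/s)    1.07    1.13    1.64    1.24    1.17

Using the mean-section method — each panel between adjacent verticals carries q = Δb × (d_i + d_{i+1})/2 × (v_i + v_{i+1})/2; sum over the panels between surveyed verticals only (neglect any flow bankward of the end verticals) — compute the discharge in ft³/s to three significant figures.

Panel 1-2: Δb = 1 ft, d̄ = (0.31+0.74)/2 = 0.525, v̄ = (1.07+1.13)/2 = 1.1 → q = 1×0.525×1.1 = 0.5775 ft³/s
Panel 2-3: Δb = 1.4 ft, d̄ = (0.74+1.16)/2 = 0.95, v̄ = (1.13+1.64)/2 = 1.385 → q = 1.4×0.95×1.385 = 1.842 ft³/s
Panel 3-4: Δb = 4.8 ft, d̄ = (1.16+0.76)/2 = 0.96, v̄ = (1.64+1.24)/2 = 1.44 → q = 4.8×0.96×1.44 = 6.636 ft³/s
Panel 4-5: Δb = 1.2 ft, d̄ = (0.76+0.45)/2 = 0.605, v̄ = (1.24+1.17)/2 = 1.205 → q = 1.2×0.605×1.205 = 0.8748 ft³/s
Q = Σ q = 9.930 ft³/s

9.93 ft³/s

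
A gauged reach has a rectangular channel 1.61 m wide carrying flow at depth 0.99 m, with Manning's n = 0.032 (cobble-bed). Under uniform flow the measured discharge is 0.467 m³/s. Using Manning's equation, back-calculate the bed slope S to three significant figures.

0.000260

A = b·y = 1.61 × 0.99 = 1.594 m²
P = b + 2y = 1.61 + 2×0.99 = 3.590 m
R = A/P = 1.594/3.590 = 0.4440 m
S = (Q·n / (1·A·R^(2/3)))² = (0.467×0.032 / (1×1.594×0.5820))² = 0.0002595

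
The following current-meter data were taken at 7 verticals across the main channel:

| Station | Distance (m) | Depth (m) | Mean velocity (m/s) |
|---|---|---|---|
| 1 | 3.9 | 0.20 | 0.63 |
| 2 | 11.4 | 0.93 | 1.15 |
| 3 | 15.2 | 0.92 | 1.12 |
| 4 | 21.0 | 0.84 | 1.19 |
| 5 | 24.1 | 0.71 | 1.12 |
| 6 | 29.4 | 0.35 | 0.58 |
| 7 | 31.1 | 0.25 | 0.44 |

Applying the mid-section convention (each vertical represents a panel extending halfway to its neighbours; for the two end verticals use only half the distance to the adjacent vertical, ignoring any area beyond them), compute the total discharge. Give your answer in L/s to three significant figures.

20100 L/s

w_1 = (11.4 − 3.9)/2 = 3.75 m; q_1 = 0.63 × 0.20 × 3.75 = 0.4725 m³/s
w_2 = (15.2 − 3.9)/2 = 5.65 m; q_2 = 1.15 × 0.93 × 5.65 = 6.043 m³/s
w_3 = (21.0 − 11.4)/2 = 4.8 m; q_3 = 1.12 × 0.92 × 4.8 = 4.946 m³/s
w_4 = (24.1 − 15.2)/2 = 4.45 m; q_4 = 1.19 × 0.84 × 4.45 = 4.448 m³/s
w_5 = (29.4 − 21.0)/2 = 4.2 m; q_5 = 1.12 × 0.71 × 4.2 = 3.340 m³/s
w_6 = (31.1 − 24.1)/2 = 3.5 m; q_6 = 0.58 × 0.35 × 3.5 = 0.7105 m³/s
w_7 = (31.1 − 29.4)/2 = 0.85 m; q_7 = 0.44 × 0.25 × 0.85 = 0.09350 m³/s
Q = Σ qᵢ = 20.05 m³/s
= 20.05 × 1000 = 20050 L/s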